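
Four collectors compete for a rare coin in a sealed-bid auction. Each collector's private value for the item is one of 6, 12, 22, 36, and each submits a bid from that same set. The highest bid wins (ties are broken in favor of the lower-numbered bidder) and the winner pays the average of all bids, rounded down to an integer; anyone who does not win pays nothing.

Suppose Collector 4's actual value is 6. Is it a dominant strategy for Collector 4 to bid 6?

Yes

Check each profile of the others' bids and compare truth against every alternative bid.
Others bid (6, 6, 6): truth gives 0, best alternative gives -1.
Others bid (6, 6, 12): truth gives 0, best alternative gives 0.
Others bid (6, 6, 22): truth gives 0, best alternative gives 0.
Others bid (6, 6, 36): truth gives 0, best alternative gives 0.
Others bid (6, 12, 6): truth gives 0, best alternative gives 0.
Others bid (6, 12, 12): truth gives 0, best alternative gives 0.
(Remaining 58 profiles checked similarly; truth is weakly best in each.)
In every case the truthful bid is at least as good as any alternative, so it is a dominant strategy.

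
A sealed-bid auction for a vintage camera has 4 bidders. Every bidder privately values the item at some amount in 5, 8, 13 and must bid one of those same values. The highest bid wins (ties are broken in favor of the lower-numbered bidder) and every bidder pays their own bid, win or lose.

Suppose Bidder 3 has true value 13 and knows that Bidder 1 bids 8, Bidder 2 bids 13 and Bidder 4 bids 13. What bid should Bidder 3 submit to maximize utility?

Bid 5: loses but pays 5, utility -5.
Bid 8: loses but pays 8, utility -8.
Bid 13: loses but pays 13, utility -13.
The best choice is 5 with utility -5.

5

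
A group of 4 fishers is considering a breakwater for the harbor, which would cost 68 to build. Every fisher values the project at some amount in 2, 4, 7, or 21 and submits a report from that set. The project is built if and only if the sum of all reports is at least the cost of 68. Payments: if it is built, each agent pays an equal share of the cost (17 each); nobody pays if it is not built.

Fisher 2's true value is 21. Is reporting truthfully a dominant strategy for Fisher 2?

Yes

Check each profile of the others' reports and compare truth against every alternative report.
Others report (7, 21, 21): truth gives 4, best alternative gives 0.
Others report (21, 7, 21): truth gives 4, best alternative gives 0.
Others report (21, 21, 7): truth gives 4, best alternative gives 0.
Others report (21, 21, 21): truth gives 4, best alternative gives 4.
Others report (2, 2, 2): truth gives 0, best alternative gives 0.
Others report (2, 2, 4): truth gives 0, best alternative gives 0.
(Remaining 58 profiles checked similarly; truth is weakly best in each.)
In every case the truthful report is at least as good as any alternative, so it is a dominant strategy.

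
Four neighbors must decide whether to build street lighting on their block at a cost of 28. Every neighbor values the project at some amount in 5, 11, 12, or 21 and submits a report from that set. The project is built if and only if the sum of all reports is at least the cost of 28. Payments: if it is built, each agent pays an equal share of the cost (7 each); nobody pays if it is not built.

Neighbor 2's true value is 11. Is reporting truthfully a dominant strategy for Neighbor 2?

Consider the case where Neighbor 1 reports 5, Neighbor 3 reports 5 and Neighbor 4 reports 5.
Truthful report 11: project not built, utility 0.
Report 21 instead: project built, pays 7, utility 11 - 7 = 4.
Since 4 > 0, reporting 21 is strictly better here, so truthful reporting is not dominant.

No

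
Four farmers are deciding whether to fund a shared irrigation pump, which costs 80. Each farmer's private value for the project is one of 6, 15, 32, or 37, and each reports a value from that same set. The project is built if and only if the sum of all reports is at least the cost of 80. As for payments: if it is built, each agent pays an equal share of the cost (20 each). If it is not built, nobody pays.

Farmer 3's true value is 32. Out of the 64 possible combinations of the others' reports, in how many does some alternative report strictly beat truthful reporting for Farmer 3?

Others report (6, 6, 32): truth gives 0; report 37 gives 12 > 0. Violating.
Others report (6, 32, 6): truth gives 0; report 37 gives 12 > 0. Violating.
Others report (15, 15, 15): truth gives 0; report 37 gives 12 > 0. Violating.
Others report (32, 6, 6): truth gives 0; report 37 gives 12 > 0. Violating.
Others report (6, 6, 6): truth gives 0; no alternative beats it.
Others report (6, 6, 15): truth gives 0; no alternative beats it.
(Checking all 64 profiles: 4 have a profitable deviation, 60 do not.)

4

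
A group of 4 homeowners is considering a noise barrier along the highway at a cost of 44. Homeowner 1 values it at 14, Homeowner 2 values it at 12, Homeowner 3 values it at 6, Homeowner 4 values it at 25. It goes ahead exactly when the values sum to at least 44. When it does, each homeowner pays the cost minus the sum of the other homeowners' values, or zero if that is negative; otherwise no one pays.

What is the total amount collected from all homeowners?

Total value 57 ≥ cost 44, so it is built.
Homeowner 1: others sum to 43; max(0, 44 - 43) = 1.
Homeowner 2: others sum to 45; max(0, 44 - 45) = 0.
Homeowner 3: others sum to 51; max(0, 44 - 51) = 0.
Homeowner 4: others sum to 32; max(0, 44 - 32) = 12.
Total collected = 1 + 0 + 0 + 12 = 13.

13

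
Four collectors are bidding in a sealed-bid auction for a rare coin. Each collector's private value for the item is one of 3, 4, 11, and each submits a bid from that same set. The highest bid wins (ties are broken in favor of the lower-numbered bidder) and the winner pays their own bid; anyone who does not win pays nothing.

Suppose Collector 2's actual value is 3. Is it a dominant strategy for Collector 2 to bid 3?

Yes

Check each profile of the others' bids and compare truth against every alternative bid.
Others bid (3, 3, 3): truth gives 0, best alternative gives -1.
Others bid (3, 3, 4): truth gives 0, best alternative gives -1.
Others bid (3, 4, 3): truth gives 0, best alternative gives -1.
Others bid (3, 4, 4): truth gives 0, best alternative gives -1.
Others bid (3, 3, 11): truth gives 0, best alternative gives 0.
Others bid (3, 4, 11): truth gives 0, best alternative gives 0.
(Remaining 21 profiles checked similarly; truth is weakly best in each.)
In every case the truthful bid is at least as good as any alternative, so it is a dominant strategy.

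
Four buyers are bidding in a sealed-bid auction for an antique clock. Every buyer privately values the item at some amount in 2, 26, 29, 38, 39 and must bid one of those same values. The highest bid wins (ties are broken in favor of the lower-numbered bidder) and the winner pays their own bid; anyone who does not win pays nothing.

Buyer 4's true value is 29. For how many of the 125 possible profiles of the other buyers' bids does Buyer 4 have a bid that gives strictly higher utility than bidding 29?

1

Others bid (2, 2, 2): truth gives 0; bid 26 gives 3 > 0. Violating.
Others bid (2, 2, 26): truth gives 0; no alternative beats it.
Others bid (2, 2, 29): truth gives 0; no alternative beats it.
(Checking all 125 profiles: 1 has a profitable deviation, 124 do not.)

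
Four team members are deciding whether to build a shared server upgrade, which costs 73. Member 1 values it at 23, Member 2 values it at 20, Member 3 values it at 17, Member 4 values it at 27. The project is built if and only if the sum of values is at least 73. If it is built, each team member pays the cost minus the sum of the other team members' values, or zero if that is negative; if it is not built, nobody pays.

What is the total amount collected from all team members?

Total value 87 ≥ cost 73, so it is built.
Member 1: others sum to 64; max(0, 73 - 64) = 9.
Member 2: others sum to 67; max(0, 73 - 67) = 6.
Member 3: others sum to 70; max(0, 73 - 70) = 3.
Member 4: others sum to 60; max(0, 73 - 60) = 13.
Total collected = 9 + 6 + 3 + 13 = 31.

31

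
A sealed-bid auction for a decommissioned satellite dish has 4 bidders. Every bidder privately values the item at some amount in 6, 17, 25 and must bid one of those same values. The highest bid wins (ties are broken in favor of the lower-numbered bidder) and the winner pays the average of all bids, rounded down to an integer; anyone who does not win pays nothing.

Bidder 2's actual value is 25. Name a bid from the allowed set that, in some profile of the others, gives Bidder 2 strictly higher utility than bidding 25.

17

Suppose Bidder 1 bids 6, Bidder 3 bids 6 and Bidder 4 bids 6.
Bid 25: wins, pays 10, utility 25 - 10 = 15.
Bid 17: wins, pays 8, utility 25 - 8 = 17.
So bidding 17 beats truth here (17 > 15).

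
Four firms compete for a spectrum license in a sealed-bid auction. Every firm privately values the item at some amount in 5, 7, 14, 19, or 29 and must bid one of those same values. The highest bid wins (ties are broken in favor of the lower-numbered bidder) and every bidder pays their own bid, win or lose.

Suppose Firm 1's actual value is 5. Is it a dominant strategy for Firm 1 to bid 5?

No

Consider the case where Firm 2 bids 5, Firm 3 bids 5 and Firm 4 bids 7.
Truthful bid 5: loses but pays 5, utility -5.
Bid 7 instead: wins, pays 7, utility 5 - 7 = -2.
Since -2 > -5, bidding 7 is strictly better here, so truthful bidding is not dominant.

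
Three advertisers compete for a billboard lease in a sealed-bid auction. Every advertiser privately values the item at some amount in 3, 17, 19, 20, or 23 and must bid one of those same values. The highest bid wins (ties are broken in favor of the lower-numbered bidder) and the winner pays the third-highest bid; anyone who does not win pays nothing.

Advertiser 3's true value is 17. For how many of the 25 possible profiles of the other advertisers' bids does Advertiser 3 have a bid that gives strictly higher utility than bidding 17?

Others bid (3, 17): truth gives 0; bid 19 gives 14 > 0. Violating.
Others bid (3, 19): truth gives 0; bid 20 gives 14 > 0. Violating.
Others bid (3, 20): truth gives 0; bid 23 gives 14 > 0. Violating.
Others bid (17, 3): truth gives 0; bid 19 gives 14 > 0. Violating.
Others bid (3, 3): truth gives 14; no alternative beats it.
Others bid (3, 23): truth gives 0; no alternative beats it.
(Checking all 25 profiles: 6 have a profitable deviation, 19 do not.)

6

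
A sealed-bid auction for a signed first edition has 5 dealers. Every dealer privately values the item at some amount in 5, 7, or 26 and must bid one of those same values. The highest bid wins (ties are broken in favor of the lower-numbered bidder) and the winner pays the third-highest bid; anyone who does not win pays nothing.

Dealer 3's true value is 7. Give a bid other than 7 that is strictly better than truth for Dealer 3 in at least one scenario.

Suppose Dealer 1 bids 5, Dealer 2 bids 5, Dealer 4 bids 5 and Dealer 5 bids 26.
Bid 7: loses, pays 0, utility 0.
Bid 26: wins, pays 5, utility 7 - 5 = 2.
So bidding 26 beats truth here (2 > 0).

26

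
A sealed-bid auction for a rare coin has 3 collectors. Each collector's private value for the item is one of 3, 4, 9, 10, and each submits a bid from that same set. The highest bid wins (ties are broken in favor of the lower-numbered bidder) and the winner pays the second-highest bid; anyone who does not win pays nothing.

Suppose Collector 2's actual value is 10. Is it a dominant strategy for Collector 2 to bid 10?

Check each profile of the others' bids and compare truth against every alternative bid.
Others bid (9, 3): truth gives 1, best alternative gives 0.
Others bid (9, 4): truth gives 1, best alternative gives 0.
Others bid (9, 9): truth gives 1, best alternative gives 0.
Others bid (3, 3): truth gives 7, best alternative gives 7.
Others bid (3, 4): truth gives 6, best alternative gives 6.
Others bid (4, 3): truth gives 6, best alternative gives 6.
(Remaining 10 profiles checked similarly; truth is weakly best in each.)
In every case the truthful bid is at least as good as any alternative, so it is a dominant strategy.

Yes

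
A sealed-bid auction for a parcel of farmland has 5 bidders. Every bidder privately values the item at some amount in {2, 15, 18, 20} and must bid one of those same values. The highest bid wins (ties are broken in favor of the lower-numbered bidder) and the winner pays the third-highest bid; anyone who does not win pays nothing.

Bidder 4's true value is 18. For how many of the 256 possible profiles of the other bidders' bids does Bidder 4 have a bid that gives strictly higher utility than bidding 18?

32

Others bid (2, 2, 2, 20): truth gives 0; bid 20 gives 16 > 0. Violating.
Others bid (2, 2, 15, 20): truth gives 0; bid 20 gives 3 > 0. Violating.
Others bid (2, 2, 18, 2): truth gives 0; bid 20 gives 16 > 0. Violating.
Others bid (2, 2, 18, 15): truth gives 0; bid 20 gives 3 > 0. Violating.
Others bid (2, 2, 2, 2): truth gives 16; no alternative beats it.
Others bid (2, 2, 2, 15): truth gives 16; no alternative beats it.
(Checking all 256 profiles: 32 have a profitable deviation, 224 do not.)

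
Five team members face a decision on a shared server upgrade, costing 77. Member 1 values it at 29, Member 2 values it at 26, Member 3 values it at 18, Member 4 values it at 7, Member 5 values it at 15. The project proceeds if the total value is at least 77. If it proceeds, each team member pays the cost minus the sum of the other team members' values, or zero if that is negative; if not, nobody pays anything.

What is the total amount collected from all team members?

Total value 95 ≥ cost 77, so it is built.
Member 1: others sum to 66; max(0, 77 - 66) = 11.
Member 2: others sum to 69; max(0, 77 - 69) = 8.
Member 3: others sum to 77; max(0, 77 - 77) = 0.
Member 4: others sum to 88; max(0, 77 - 88) = 0.
Member 5: others sum to 80; max(0, 77 - 80) = 0.
Total collected = 11 + 8 + 0 + 0 + 0 = 19.

19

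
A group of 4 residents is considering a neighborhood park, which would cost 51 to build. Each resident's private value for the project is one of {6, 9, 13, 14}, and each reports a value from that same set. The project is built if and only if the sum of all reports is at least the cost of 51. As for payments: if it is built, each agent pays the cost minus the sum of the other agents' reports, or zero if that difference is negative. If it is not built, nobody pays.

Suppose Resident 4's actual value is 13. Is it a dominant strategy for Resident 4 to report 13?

Check each profile of the others' reports and compare truth against every alternative report.
Others report (14, 14, 14): truth gives 4, best alternative gives 4.
Others report (13, 14, 14): truth gives 3, best alternative gives 3.
Others report (14, 13, 14): truth gives 3, best alternative gives 3.
Others report (14, 14, 13): truth gives 3, best alternative gives 3.
Others report (13, 13, 14): truth gives 2, best alternative gives 2.
Others report (13, 14, 13): truth gives 2, best alternative gives 2.
(Remaining 58 profiles checked similarly; truth is weakly best in each.)
In every case the truthful report is at least as good as any alternative, so it is a dominant strategy.

Yes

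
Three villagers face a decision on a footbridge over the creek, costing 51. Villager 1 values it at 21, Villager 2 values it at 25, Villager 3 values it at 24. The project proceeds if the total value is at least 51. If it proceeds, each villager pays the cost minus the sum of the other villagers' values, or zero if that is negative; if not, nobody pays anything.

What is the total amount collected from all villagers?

13

Total value 70 ≥ cost 51, so it is built.
Villager 1: others sum to 49; max(0, 51 - 49) = 2.
Villager 2: others sum to 45; max(0, 51 - 45) = 6.
Villager 3: others sum to 46; max(0, 51 - 46) = 5.
Total collected = 2 + 6 + 5 = 13.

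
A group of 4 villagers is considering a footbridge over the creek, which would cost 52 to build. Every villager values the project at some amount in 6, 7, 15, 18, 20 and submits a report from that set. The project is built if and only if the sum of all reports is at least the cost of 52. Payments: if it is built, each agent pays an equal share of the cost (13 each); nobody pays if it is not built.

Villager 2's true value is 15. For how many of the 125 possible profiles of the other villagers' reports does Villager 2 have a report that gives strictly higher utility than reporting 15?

18

Others report (6, 6, 20): truth gives 0; report 20 gives 2 > 0. Violating.
Others report (6, 7, 20): truth gives 0; report 20 gives 2 > 0. Violating.
Others report (6, 15, 15): truth gives 0; report 18 gives 2 > 0. Violating.
Others report (6, 20, 6): truth gives 0; report 20 gives 2 > 0. Violating.
Others report (6, 6, 6): truth gives 0; no alternative beats it.
Others report (6, 6, 7): truth gives 0; no alternative beats it.
(Checking all 125 profiles: 18 have a profitable deviation, 107 do not.)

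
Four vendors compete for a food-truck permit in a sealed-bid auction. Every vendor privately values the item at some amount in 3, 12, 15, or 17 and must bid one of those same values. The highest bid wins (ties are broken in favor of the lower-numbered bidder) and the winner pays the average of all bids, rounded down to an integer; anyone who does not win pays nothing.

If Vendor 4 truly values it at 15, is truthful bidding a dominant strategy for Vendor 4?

Consider the case where Vendor 1 bids 3, Vendor 2 bids 3 and Vendor 3 bids 3.
Truthful bid 15: wins, pays 6, utility 15 - 6 = 9.
Bid 12 instead: wins, pays 5, utility 15 - 5 = 10.
Since 10 > 9, bidding 12 is strictly better here, so truthful bidding is not dominant.

No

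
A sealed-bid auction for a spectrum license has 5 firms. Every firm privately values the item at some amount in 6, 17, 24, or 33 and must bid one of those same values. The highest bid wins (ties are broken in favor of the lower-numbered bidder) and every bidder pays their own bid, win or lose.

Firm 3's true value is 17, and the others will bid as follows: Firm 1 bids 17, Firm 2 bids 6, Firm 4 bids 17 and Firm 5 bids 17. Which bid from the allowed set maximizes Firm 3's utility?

6

Bid 6: loses but pays 6, utility -6.
Bid 17: loses but pays 17, utility -17.
Bid 24: wins, pays 24, utility 17 - 24 = -7.
Bid 33: wins, pays 33, utility 17 - 33 = -16.
The best choice is 6 with utility -6.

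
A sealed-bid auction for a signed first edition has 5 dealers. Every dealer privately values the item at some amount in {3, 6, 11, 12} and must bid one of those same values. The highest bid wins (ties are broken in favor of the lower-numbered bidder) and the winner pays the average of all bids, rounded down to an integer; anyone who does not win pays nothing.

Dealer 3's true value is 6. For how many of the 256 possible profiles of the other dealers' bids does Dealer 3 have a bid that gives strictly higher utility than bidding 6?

Others bid (3, 6, 3, 3): truth gives 0; bid 11 gives 1 > 0. Violating.
Others bid (3, 6, 3, 6): truth gives 0; bid 11 gives 1 > 0. Violating.
Others bid (3, 6, 6, 3): truth gives 0; bid 11 gives 1 > 0. Violating.
Others bid (6, 3, 3, 3): truth gives 0; bid 11 gives 1 > 0. Violating.
Others bid (3, 3, 3, 3): truth gives 3; no alternative beats it.
Others bid (3, 3, 3, 6): truth gives 2; no alternative beats it.
(Checking all 256 profiles: 7 have a profitable deviation, 249 do not.)

7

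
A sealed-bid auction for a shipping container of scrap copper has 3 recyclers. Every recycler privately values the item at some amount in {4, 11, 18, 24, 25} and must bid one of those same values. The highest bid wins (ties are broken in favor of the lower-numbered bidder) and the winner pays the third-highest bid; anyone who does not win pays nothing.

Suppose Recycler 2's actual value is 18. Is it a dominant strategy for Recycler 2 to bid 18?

No

Consider the case where Recycler 1 bids 4 and Recycler 3 bids 24.
Truthful bid 18: loses, pays 0, utility 0.
Bid 24 instead: wins, pays 4, utility 18 - 4 = 14.
Since 14 > 0, bidding 24 is strictly better here, so truthful bidding is not dominant.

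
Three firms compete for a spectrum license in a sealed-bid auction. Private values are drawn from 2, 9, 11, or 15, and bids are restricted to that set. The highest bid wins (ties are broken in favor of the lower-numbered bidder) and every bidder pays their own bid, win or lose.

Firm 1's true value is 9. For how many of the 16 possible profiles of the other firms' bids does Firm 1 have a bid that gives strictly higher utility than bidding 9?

Others bid (2, 2): truth gives 0; bid 2 gives 7 > 0. Violating.
Others bid (2, 11): truth gives -9; bid 2 gives -2 > -9. Violating.
Others bid (2, 15): truth gives -9; bid 2 gives -2 > -9. Violating.
Others bid (9, 11): truth gives -9; bid 2 gives -2 > -9. Violating.
Others bid (2, 9): truth gives 0; no alternative beats it.
Others bid (9, 2): truth gives 0; no alternative beats it.
(Checking all 16 profiles: 13 have a profitable deviation, 3 do not.)

13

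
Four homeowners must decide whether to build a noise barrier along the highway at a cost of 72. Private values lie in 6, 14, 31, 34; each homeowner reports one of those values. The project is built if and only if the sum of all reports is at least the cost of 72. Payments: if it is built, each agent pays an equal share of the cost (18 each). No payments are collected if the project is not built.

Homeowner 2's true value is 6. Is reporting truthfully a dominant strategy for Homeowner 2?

Yes

Check each profile of the others' reports and compare truth against every alternative report.
Others report (14, 14, 31): truth gives 0, best alternative gives -12.
Others report (14, 14, 34): truth gives 0, best alternative gives -12.
Others report (14, 31, 14): truth gives 0, best alternative gives -12.
Others report (14, 34, 14): truth gives 0, best alternative gives -12.
Others report (31, 14, 14): truth gives 0, best alternative gives -12.
Others report (34, 14, 14): truth gives 0, best alternative gives -12.
(Remaining 58 profiles checked similarly; truth is weakly best in each.)
In every case the truthful report is at least as good as any alternative, so it is a dominant strategy.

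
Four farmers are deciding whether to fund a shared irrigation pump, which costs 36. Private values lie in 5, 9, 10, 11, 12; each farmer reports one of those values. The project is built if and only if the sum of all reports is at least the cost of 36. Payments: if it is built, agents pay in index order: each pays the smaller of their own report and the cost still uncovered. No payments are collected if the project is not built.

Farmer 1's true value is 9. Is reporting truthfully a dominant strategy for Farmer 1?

No

Consider the case where Farmer 2 reports 9, Farmer 3 reports 10 and Farmer 4 reports 12.
Truthful report 9: project built, pays 9, utility 9 - 9 = 0.
Report 5 instead: project built, pays 5, utility 9 - 5 = 4.
Since 4 > 0, reporting 5 is strictly better here, so truthful reporting is not dominant.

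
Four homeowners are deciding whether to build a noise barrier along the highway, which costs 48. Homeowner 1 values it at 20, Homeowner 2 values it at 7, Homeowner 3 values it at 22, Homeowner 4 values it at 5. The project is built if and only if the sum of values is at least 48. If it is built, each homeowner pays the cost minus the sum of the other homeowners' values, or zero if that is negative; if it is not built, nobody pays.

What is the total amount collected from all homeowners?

31

Total value 54 ≥ cost 48, so it is built.
Homeowner 1: others sum to 34; max(0, 48 - 34) = 14.
Homeowner 2: others sum to 47; max(0, 48 - 47) = 1.
Homeowner 3: others sum to 32; max(0, 48 - 32) = 16.
Homeowner 4: others sum to 49; max(0, 48 - 49) = 0.
Total collected = 14 + 1 + 16 + 0 = 31.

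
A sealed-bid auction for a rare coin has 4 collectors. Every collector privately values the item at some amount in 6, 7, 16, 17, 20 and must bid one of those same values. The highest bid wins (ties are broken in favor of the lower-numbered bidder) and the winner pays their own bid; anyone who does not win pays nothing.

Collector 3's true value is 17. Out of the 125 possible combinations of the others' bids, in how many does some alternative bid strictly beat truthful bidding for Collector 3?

12

Others bid (6, 6, 6): truth gives 0; bid 7 gives 10 > 0. Violating.
Others bid (6, 6, 7): truth gives 0; bid 7 gives 10 > 0. Violating.
Others bid (6, 6, 16): truth gives 0; bid 16 gives 1 > 0. Violating.
Others bid (6, 7, 6): truth gives 0; bid 16 gives 1 > 0. Violating.
Others bid (6, 6, 17): truth gives 0; no alternative beats it.
Others bid (6, 6, 20): truth gives 0; no alternative beats it.
(Checking all 125 profiles: 12 have a profitable deviation, 113 do not.)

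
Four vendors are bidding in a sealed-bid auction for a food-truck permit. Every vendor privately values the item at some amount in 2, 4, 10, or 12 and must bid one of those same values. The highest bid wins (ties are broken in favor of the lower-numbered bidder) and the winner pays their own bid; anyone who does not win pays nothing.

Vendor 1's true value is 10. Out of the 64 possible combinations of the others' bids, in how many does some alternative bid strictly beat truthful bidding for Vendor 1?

Others bid (2, 2, 2): truth gives 0; bid 2 gives 8 > 0. Violating.
Others bid (2, 2, 4): truth gives 0; bid 4 gives 6 > 0. Violating.
Others bid (2, 4, 2): truth gives 0; bid 4 gives 6 > 0. Violating.
Others bid (2, 4, 4): truth gives 0; bid 4 gives 6 > 0. Violating.
Others bid (2, 2, 10): truth gives 0; no alternative beats it.
Others bid (2, 2, 12): truth gives 0; no alternative beats it.
(Checking all 64 profiles: 8 have a profitable deviation, 56 do not.)

8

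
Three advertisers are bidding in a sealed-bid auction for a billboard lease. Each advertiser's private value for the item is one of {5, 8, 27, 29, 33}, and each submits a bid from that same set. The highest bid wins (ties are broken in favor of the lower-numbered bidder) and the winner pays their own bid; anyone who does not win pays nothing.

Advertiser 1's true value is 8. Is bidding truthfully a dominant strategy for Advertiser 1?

No

Consider the case where Advertiser 2 bids 5 and Advertiser 3 bids 5.
Truthful bid 8: wins, pays 8, utility 8 - 8 = 0.
Bid 5 instead: wins, pays 5, utility 8 - 5 = 3.
Since 3 > 0, bidding 5 is strictly better here, so truthful bidding is not dominant.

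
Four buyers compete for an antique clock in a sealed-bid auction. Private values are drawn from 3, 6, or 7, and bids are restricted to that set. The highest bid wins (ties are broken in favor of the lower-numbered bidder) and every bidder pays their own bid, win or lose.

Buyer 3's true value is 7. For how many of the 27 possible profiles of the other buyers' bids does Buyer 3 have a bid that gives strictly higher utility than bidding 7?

17

Others bid (3, 3, 3): truth gives 0; bid 6 gives 1 > 0. Violating.
Others bid (3, 3, 6): truth gives 0; bid 6 gives 1 > 0. Violating.
Others bid (3, 7, 3): truth gives -7; bid 3 gives -3 > -7. Violating.
Others bid (3, 7, 6): truth gives -7; bid 3 gives -3 > -7. Violating.
Others bid (3, 3, 7): truth gives 0; no alternative beats it.
Others bid (3, 6, 3): truth gives 0; no alternative beats it.
(Checking all 27 profiles: 17 have a profitable deviation, 10 do not.)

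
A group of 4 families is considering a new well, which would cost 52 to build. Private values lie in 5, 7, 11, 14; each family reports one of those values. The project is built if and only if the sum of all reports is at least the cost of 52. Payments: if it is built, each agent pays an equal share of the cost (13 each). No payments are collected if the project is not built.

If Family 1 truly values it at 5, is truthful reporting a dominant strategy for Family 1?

Check each profile of the others' reports and compare truth against every alternative report.
Others report (5, 5, 5): truth gives 0, best alternative gives 0.
Others report (5, 5, 7): truth gives 0, best alternative gives 0.
Others report (5, 5, 11): truth gives 0, best alternative gives 0.
Others report (5, 5, 14): truth gives 0, best alternative gives 0.
Others report (5, 7, 5): truth gives 0, best alternative gives 0.
Others report (5, 7, 7): truth gives 0, best alternative gives 0.
(Remaining 58 profiles checked similarly; truth is weakly best in each.)
In every case the truthful report is at least as good as any alternative, so it is a dominant strategy.

Yes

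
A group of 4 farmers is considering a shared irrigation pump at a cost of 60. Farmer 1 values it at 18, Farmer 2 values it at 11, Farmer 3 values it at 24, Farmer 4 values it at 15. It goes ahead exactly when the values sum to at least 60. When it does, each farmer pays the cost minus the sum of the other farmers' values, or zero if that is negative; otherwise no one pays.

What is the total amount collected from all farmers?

36

Total value 68 ≥ cost 60, so it is built.
Farmer 1: others sum to 50; max(0, 60 - 50) = 10.
Farmer 2: others sum to 57; max(0, 60 - 57) = 3.
Farmer 3: others sum to 44; max(0, 60 - 44) = 16.
Farmer 4: others sum to 53; max(0, 60 - 53) = 7.
Total collected = 10 + 3 + 16 + 7 = 36.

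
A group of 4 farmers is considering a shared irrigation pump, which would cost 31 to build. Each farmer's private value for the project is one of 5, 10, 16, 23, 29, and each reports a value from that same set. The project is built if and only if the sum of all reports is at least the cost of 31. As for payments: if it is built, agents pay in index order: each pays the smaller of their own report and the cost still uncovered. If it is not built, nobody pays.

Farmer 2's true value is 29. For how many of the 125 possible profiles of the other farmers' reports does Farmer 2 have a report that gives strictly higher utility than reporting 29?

100

Others report (5, 5, 5): truth gives 3; report 16 gives 13 > 3. Violating.
Others report (5, 5, 10): truth gives 3; report 16 gives 13 > 3. Violating.
Others report (5, 5, 16): truth gives 3; report 5 gives 24 > 3. Violating.
Others report (5, 5, 23): truth gives 3; report 5 gives 24 > 3. Violating.
Others report (29, 5, 5): truth gives 27; no alternative beats it.
Others report (29, 5, 10): truth gives 27; no alternative beats it.
(Checking all 125 profiles: 100 have a profitable deviation, 25 do not.)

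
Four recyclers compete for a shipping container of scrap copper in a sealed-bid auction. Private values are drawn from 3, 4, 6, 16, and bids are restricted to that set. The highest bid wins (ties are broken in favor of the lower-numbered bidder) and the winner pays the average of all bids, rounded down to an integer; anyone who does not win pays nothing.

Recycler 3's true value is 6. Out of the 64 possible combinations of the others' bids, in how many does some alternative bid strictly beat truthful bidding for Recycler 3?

Others bid (3, 3, 4): truth gives 2; bid 4 gives 3 > 2. Violating.
Others bid (3, 3, 3): truth gives 3; no alternative beats it.
Others bid (3, 3, 6): truth gives 2; no alternative beats it.
(Checking all 64 profiles: 1 has a profitable deviation, 63 do not.)

1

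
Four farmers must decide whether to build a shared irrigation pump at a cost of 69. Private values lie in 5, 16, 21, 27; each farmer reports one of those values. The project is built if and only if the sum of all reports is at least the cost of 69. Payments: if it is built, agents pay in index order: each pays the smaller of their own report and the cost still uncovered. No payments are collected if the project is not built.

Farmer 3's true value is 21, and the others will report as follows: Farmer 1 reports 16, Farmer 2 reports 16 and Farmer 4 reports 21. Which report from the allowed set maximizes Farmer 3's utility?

16

Report 5: project not built, utility 0.
Report 16: project built, pays 16, utility 21 - 16 = 5.
Report 21: project built, pays 21, utility 21 - 21 = 0.
Report 27: project built, pays 27, utility 21 - 27 = -6.
The best choice is 16 with utility 5.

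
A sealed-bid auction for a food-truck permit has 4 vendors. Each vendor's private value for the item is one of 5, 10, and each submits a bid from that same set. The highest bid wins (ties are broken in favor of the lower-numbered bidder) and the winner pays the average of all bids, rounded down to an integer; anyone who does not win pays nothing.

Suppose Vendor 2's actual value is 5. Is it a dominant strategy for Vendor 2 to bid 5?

Check each profile of the others' bids and compare truth against every alternative bid.
Others bid (5, 10, 10): truth gives 0, best alternative gives -3.
Others bid (5, 5, 10): truth gives 0, best alternative gives -2.
Others bid (5, 10, 5): truth gives 0, best alternative gives -2.
Others bid (5, 5, 5): truth gives 0, best alternative gives -1.
Others bid (10, 5, 5): truth gives 0, best alternative gives 0.
Others bid (10, 5, 10): truth gives 0, best alternative gives 0.
(Remaining 2 profiles checked similarly; truth is weakly best in each.)
In every case the truthful bid is at least as good as any alternative, so it is a dominant strategy.

Yes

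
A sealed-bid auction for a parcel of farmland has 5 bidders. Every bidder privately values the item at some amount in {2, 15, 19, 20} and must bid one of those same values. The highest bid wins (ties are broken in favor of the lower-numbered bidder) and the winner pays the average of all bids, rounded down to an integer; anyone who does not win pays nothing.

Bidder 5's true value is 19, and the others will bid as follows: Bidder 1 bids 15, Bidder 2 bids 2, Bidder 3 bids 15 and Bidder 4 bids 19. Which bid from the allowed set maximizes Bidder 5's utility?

20

Bid 2: loses, pays 0, utility 0.
Bid 15: loses, pays 0, utility 0.
Bid 19: loses, pays 0, utility 0.
Bid 20: wins, pays 14, utility 19 - 14 = 5.
The best choice is 20 with utility 5.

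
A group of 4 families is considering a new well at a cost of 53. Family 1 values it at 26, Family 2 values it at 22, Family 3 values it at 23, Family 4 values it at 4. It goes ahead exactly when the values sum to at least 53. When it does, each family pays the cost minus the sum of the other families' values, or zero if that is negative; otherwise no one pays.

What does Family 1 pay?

4

Total value 75 ≥ cost 53, so the project is built.
The other families' values sum to 49.
Cost minus that sum is 53 - 49 = 4.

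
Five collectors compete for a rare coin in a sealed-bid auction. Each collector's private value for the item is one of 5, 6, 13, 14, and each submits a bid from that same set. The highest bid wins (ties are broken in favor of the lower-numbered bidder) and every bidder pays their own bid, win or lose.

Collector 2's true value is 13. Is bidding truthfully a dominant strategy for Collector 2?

Consider the case where Collector 1 bids 5, Collector 3 bids 5, Collector 4 bids 5 and Collector 5 bids 5.
Truthful bid 13: wins, pays 13, utility 13 - 13 = 0.
Bid 6 instead: wins, pays 6, utility 13 - 6 = 7.
Since 7 > 0, bidding 6 is strictly better here, so truthful bidding is not dominant.

No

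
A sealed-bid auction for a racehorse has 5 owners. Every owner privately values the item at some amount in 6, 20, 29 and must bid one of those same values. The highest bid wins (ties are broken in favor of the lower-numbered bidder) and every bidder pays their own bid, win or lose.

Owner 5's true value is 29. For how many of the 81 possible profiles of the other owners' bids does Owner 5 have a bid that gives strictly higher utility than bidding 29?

Others bid (6, 6, 6, 6): truth gives 0; bid 20 gives 9 > 0. Violating.
Others bid (6, 6, 6, 29): truth gives -29; bid 6 gives -6 > -29. Violating.
Others bid (6, 6, 20, 29): truth gives -29; bid 6 gives -6 > -29. Violating.
Others bid (6, 6, 29, 6): truth gives -29; bid 6 gives -6 > -29. Violating.
Others bid (6, 6, 6, 20): truth gives 0; no alternative beats it.
Others bid (6, 6, 20, 6): truth gives 0; no alternative beats it.
(Checking all 81 profiles: 66 have a profitable deviation, 15 do not.)

66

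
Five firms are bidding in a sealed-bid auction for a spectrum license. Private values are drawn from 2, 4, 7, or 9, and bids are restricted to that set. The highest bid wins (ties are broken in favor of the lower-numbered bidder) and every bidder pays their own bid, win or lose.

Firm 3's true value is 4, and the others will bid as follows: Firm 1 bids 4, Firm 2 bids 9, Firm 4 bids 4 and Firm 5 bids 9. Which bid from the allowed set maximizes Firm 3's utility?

Bid 2: loses but pays 2, utility -2.
Bid 4: loses but pays 4, utility -4.
Bid 7: loses but pays 7, utility -7.
Bid 9: loses but pays 9, utility -9.
The best choice is 2 with utility -2.

2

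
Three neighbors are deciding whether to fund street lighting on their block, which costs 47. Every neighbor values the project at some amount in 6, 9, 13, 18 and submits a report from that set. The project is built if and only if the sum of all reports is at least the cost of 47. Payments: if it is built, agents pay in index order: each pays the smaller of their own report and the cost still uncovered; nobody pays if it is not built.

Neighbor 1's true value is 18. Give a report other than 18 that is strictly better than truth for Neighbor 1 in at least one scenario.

Suppose Neighbor 2 reports 18 and Neighbor 3 reports 18.
Report 18: project built, pays 18, utility 18 - 18 = 0.
Report 13: project built, pays 13, utility 18 - 13 = 5.
So reporting 13 beats truth here (5 > 0).

13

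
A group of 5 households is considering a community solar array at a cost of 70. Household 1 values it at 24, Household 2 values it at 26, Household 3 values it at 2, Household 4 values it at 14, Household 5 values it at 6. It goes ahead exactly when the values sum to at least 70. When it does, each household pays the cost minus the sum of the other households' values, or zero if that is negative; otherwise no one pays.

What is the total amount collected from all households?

62

Total value 72 ≥ cost 70, so it is built.
Household 1: others sum to 48; max(0, 70 - 48) = 22.
Household 2: others sum to 46; max(0, 70 - 46) = 24.
Household 3: others sum to 70; max(0, 70 - 70) = 0.
Household 4: others sum to 58; max(0, 70 - 58) = 12.
Household 5: others sum to 66; max(0, 70 - 66) = 4.
Total collected = 22 + 24 + 0 + 12 + 4 = 62.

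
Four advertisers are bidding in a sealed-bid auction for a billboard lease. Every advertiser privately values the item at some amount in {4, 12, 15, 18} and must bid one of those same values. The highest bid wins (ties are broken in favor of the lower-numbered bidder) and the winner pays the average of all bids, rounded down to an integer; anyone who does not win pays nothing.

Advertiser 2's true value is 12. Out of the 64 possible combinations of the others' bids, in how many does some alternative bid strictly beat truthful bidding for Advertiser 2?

12

Others bid (4, 4, 15): truth gives 0; bid 15 gives 3 > 0. Violating.
Others bid (4, 4, 18): truth gives 0; bid 18 gives 1 > 0. Violating.
Others bid (4, 12, 15): truth gives 0; bid 15 gives 1 > 0. Violating.
Others bid (4, 15, 4): truth gives 0; bid 15 gives 3 > 0. Violating.
Others bid (4, 4, 4): truth gives 6; no alternative beats it.
Others bid (4, 4, 12): truth gives 4; no alternative beats it.
(Checking all 64 profiles: 12 have a profitable deviation, 52 do not.)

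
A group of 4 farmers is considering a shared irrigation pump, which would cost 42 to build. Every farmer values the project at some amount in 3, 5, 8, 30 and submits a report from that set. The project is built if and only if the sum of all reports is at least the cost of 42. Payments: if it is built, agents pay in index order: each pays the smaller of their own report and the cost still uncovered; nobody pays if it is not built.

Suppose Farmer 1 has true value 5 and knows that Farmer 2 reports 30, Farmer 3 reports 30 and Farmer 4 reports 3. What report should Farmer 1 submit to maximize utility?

Report 3: project built, pays 3, utility 5 - 3 = 2.
Report 5: project built, pays 5, utility 5 - 5 = 0.
Report 8: project built, pays 8, utility 5 - 8 = -3.
Report 30: project built, pays 30, utility 5 - 30 = -25.
The best choice is 3 with utility 2.

3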